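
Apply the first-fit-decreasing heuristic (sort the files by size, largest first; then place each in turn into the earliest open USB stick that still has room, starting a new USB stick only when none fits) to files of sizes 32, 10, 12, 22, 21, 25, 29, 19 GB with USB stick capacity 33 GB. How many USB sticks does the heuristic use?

6

Sorted descending: 32, 29, 25, 22, 21, 19, 12, 10.
  32 → USB stick 1 (new)  [load 32/33]
  29 → USB stick 2 (new)  [load 29/33]
  25 → USB stick 3 (new)  [load 25/33]
  22 → USB stick 4 (new)  [load 22/33]
  21 → USB stick 5 (new)  [load 21/33]
  19 → USB stick 6 (new)  [load 19/33]
  12 → USB stick 5  [load 33/33]
  10 → USB stick 4  [load 32/33]
6 USB sticks opened.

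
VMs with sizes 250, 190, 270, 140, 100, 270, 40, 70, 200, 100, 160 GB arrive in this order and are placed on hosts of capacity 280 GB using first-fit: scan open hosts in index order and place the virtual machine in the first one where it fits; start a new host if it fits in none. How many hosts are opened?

7

  250 → host 1 (new)  [load 250/280]
  190 → host 2 (new)  [load 190/280]
  270 → host 3 (new)  [load 270/280]
  140 → host 4 (new)  [load 140/280]
  100 → host 4  [load 240/280]
  270 → host 5 (new)  [load 270/280]
  40 → host 2  [load 230/280]
  70 → host 6 (new)  [load 70/280]
  200 → host 6  [load 270/280]
  100 → host 7 (new)  [load 100/280]
  160 → host 7  [load 260/280]
7 hosts opened.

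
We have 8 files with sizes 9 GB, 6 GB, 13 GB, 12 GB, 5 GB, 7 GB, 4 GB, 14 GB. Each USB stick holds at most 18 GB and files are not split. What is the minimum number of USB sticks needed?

4

Total = 14 + 13 + 12 + 9 + 7 + 6 + 5 + 4 = 70 GB.
Lower bound: ⌈70/18⌉ = 4 USB sticks.
A packing using 4 USB sticks:
  USB stick 1: 14 + 4 = 18
  USB stick 2: 13 + 5 = 18
  USB stick 3: 12 + 6 = 18
  USB stick 4: 9 + 7 = 16
This matches the lower bound, so 4 is optimal.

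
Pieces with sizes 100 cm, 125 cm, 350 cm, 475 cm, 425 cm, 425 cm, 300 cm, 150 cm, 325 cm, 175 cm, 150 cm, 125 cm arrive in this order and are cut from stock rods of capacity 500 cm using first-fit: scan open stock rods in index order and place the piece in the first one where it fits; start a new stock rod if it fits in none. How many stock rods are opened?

7

  100 → stock rod 1 (new)  [load 100/500]
  125 → stock rod 1  [load 225/500]
  350 → stock rod 2 (new)  [load 350/500]
  475 → stock rod 3 (new)  [load 475/500]
  425 → stock rod 4 (new)  [load 425/500]
  425 → stock rod 5 (new)  [load 425/500]
  300 → stock rod 6 (new)  [load 300/500]
  150 → stock rod 1  [load 375/500]
  325 → stock rod 7 (new)  [load 325/500]
  175 → stock rod 6  [load 475/500]
  150 → stock rod 2  [load 500/500]
  125 → stock rod 1  [load 500/500]
7 stock rods opened.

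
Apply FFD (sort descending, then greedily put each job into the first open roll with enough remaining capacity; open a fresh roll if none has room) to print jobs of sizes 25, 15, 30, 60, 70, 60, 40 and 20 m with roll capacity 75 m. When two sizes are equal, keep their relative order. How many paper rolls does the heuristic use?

Sorted descending: 70, 60, 60, 40, 30, 25, 20, 15.
  70 → roll 1 (new)  [load 70/75]
  60 → roll 2 (new)  [load 60/75]
  60 → roll 3 (new)  [load 60/75]
  40 → roll 4 (new)  [load 40/75]
  30 → roll 4  [load 70/75]
  25 → roll 5 (new)  [load 25/75]
  20 → roll 5  [load 45/75]
  15 → roll 2  [load 75/75]
5 paper rolls opened.

5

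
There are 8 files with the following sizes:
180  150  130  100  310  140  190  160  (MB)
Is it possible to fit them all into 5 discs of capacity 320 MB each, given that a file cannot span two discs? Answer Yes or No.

Yes

A valid assignment using 5 discs:
  disc 1: 310 = 310
  disc 2: 190 + 130 = 320
  disc 3: 180 + 140 = 320
  disc 4: 160 + 150 = 310
  disc 5: 100 = 100
Every load is within 320 MB, so 5 discs suffice.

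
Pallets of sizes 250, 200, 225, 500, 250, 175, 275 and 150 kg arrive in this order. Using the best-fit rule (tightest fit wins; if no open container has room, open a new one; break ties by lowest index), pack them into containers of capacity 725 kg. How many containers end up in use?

3

  250 → container 1 (new)  [load 250/725]
  200 → container 1  [load 450/725]
  225 → container 1  [load 675/725]
  500 → container 2 (new)  [load 500/725]
  250 → container 3 (new)  [load 250/725]
  175 → container 2  [load 675/725]
  275 → container 3  [load 525/725]
  150 → container 3  [load 675/725]
3 containers opened.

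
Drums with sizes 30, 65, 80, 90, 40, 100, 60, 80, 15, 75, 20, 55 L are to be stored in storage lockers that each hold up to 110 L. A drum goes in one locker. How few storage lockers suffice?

Total = 100 + 90 + 80 + 80 + 75 + 65 + 60 + 55 + 40 + 30 + 20 + 15 = 710 L.
Lower bound: ⌈710/110⌉ = 7 storage lockers.
A packing using 8 storage lockers:
  locker 1: 100 = 100
  locker 2: 90 + 20 = 110
  locker 3: 80 + 30 = 110
  locker 4: 80 + 15 = 95
  locker 5: 75 = 75
  locker 6: 65 + 40 = 105
  locker 7: 60 = 60
  locker 8: 55 = 55
No arrangement into 7 storage lockers stays within capacity, so 8 is optimal.

8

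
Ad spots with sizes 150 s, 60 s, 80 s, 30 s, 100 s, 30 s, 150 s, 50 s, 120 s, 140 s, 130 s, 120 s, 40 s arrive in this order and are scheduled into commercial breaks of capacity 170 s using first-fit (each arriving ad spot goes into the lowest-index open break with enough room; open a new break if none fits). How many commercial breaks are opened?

8

  150 → break 1 (new)  [load 150/170]
  60 → break 2 (new)  [load 60/170]
  80 → break 2  [load 140/170]
  30 → break 2  [load 170/170]
  100 → break 3 (new)  [load 100/170]
  30 → break 3  [load 130/170]
  150 → break 4 (new)  [load 150/170]
  50 → break 5 (new)  [load 50/170]
  120 → break 5  [load 170/170]
  140 → break 6 (new)  [load 140/170]
  130 → break 7 (new)  [load 130/170]
  120 → break 8 (new)  [load 120/170]
  40 → break 3  [load 170/170]
8 commercial breaks opened.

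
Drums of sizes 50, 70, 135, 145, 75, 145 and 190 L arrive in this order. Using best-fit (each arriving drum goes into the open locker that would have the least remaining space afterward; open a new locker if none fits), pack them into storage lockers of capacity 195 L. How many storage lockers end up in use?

5

  50 → locker 1 (new)  [load 50/195]
  70 → locker 1  [load 120/195]
  135 → locker 2 (new)  [load 135/195]
  145 → locker 3 (new)  [load 145/195]
  75 → locker 1  [load 195/195]
  145 → locker 4 (new)  [load 145/195]
  190 → locker 5 (new)  [load 190/195]
5 storage lockers opened.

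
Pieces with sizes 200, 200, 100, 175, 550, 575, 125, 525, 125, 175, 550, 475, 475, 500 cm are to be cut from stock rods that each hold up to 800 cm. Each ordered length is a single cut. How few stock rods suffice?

7

Total = 575 + 550 + 550 + 525 + 500 + 475 + 475 + 200 + 200 + 175 + 175 + 125 + 125 + 100 = 4750 cm.
Lower bound: ⌈4750/800⌉ = 6 stock rods.
Also, 7 pieces each exceed 400 cm, and no two of those can share a stock rod, so at least 7 stock rods are needed.
A packing using 7 stock rods:
  stock rod 1: 575 + 200 = 775
  stock rod 2: 550 + 200 = 750
  stock rod 3: 550 + 175 = 725
  stock rod 4: 525 + 175 + 100 = 800
  stock rod 5: 500 + 125 + 125 = 750
  stock rod 6: 475 = 475
  stock rod 7: 475 = 475
This matches the lower bound, so 7 is optimal.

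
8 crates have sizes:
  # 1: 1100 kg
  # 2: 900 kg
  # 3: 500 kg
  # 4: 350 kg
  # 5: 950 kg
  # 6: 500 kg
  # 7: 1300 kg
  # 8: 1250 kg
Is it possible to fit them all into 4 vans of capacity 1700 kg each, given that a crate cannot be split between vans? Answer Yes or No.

No

Total = 6850 kg; ⌈6850/1700⌉ = 5.
At least 5 vans are required, but only 4 are allowed.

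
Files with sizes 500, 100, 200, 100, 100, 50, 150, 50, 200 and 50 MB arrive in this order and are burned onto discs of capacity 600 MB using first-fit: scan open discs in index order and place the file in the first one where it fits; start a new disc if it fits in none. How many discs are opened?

3

  500 → disc 1 (new)  [load 500/600]
  100 → disc 1  [load 600/600]
  200 → disc 2 (new)  [load 200/600]
  100 → disc 2  [load 300/600]
  100 → disc 2  [load 400/600]
  50 → disc 2  [load 450/600]
  150 → disc 2  [load 600/600]
  50 → disc 3 (new)  [load 50/600]
  200 → disc 3  [load 250/600]
  50 → disc 3  [load 300/600]
3 discs opened.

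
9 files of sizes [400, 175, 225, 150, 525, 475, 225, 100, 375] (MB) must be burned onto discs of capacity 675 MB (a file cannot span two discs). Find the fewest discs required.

5

Total = 525 + 475 + 400 + 375 + 225 + 225 + 175 + 150 + 100 = 2650 MB.
Lower bound: ⌈2650/675⌉ = 4 discs.
A packing using 5 discs:
  disc 1: 525 + 150 = 675
  disc 2: 475 + 175 = 650
  disc 3: 400 + 225 = 625
  disc 4: 375 + 225 = 600
  disc 5: 100 = 100
No arrangement into 4 discs stays within capacity, so 5 is optimal.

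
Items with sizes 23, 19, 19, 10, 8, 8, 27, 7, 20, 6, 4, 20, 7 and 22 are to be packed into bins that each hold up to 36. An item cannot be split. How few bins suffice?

7

Total = 27 + 23 + 22 + 20 + 20 + 19 + 19 + 10 + 8 + 8 + 7 + 7 + 6 + 4 = 200.
Lower bound: ⌈200/36⌉ = 6 bins.
Also, 7 items each exceed 18, and no two of those can share a bin, so at least 7 bins are needed.
A packing using 7 bins:
  bin 1: 27 + 8 = 35
  bin 2: 23 + 10 = 33
  bin 3: 22 + 8 + 6 = 36
  bin 4: 20 + 7 + 7 = 34
  bin 5: 20 + 4 = 24
  bin 6: 19 = 19
  bin 7: 19 = 19
This matches the lower bound, so 7 is optimal.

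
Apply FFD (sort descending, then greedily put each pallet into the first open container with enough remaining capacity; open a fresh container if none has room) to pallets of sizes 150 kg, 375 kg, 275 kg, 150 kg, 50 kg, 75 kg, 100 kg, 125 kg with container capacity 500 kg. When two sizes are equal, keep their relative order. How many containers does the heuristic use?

Sorted descending: 375, 275, 150, 150, 125, 100, 75, 50.
  375 → container 1 (new)  [load 375/500]
  275 → container 2 (new)  [load 275/500]
  150 → container 2  [load 425/500]
  150 → container 3 (new)  [load 150/500]
  125 → container 1  [load 500/500]
  100 → container 3  [load 250/500]
  75 → container 2  [load 500/500]
  50 → container 3  [load 300/500]
3 containers opened.

3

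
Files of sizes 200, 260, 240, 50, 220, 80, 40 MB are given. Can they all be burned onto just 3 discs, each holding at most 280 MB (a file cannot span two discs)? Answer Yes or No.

Total = 1090 MB; ⌈1090/280⌉ = 4.
At least 4 discs are required, but only 3 are allowed.

No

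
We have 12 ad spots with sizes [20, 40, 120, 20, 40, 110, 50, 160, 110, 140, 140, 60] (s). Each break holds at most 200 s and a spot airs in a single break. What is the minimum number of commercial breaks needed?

6

Total = 160 + 140 + 140 + 120 + 110 + 110 + 60 + 50 + 40 + 40 + 20 + 20 = 1010 s.
Lower bound: ⌈1010/200⌉ = 6 commercial breaks.
A packing using 6 commercial breaks:
  break 1: 160 + 40 = 200
  break 2: 140 + 60 = 200
  break 3: 140 + 50 = 190
  break 4: 120 + 40 + 20 + 20 = 200
  break 5: 110 = 110
  break 6: 110 = 110
This matches the lower bound, so 6 is optimal.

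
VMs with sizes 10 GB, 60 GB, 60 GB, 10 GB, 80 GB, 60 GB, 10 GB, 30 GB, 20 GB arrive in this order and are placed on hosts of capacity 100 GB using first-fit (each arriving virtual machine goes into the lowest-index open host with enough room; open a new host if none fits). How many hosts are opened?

  10 → host 1 (new)  [load 10/100]
  60 → host 1  [load 70/100]
  60 → host 2 (new)  [load 60/100]
  10 → host 1  [load 80/100]
  80 → host 3 (new)  [load 80/100]
  60 → host 4 (new)  [load 60/100]
  10 → host 1  [load 90/100]
  30 → host 2  [load 90/100]
  20 → host 3  [load 100/100]
4 hosts opened.

4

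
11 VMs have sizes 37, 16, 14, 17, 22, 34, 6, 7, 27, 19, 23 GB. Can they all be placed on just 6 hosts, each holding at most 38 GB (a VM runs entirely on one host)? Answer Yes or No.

Total = 222 GB; ⌈222/38⌉ = 6.
The bound of 6 does not rule out 6, but exhaustive search shows no assignment into 6 hosts of capacity 38 GB exists — the minimum is 7.

No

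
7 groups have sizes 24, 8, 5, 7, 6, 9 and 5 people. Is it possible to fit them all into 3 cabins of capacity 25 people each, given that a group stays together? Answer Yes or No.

A valid assignment using 3 cabins:
  cabin 1: 24 = 24
  cabin 2: 9 + 8 + 7 = 24
  cabin 3: 6 + 5 + 5 = 16
Every load is within 25 people, so 3 cabins suffice.

Yes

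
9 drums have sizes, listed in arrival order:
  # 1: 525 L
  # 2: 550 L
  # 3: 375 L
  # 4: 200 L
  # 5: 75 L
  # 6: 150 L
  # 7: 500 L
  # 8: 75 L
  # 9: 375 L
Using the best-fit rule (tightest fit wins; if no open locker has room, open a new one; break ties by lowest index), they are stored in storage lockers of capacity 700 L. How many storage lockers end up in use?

  525 → locker 1 (new)  [load 525/700]
  550 → locker 2 (new)  [load 550/700]
  375 → locker 3 (new)  [load 375/700]
  200 → locker 3  [load 575/700]
  75 → locker 3  [load 650/700]
  150 → locker 2  [load 700/700]
  500 → locker 4 (new)  [load 500/700]
  75 → locker 1  [load 600/700]
  375 → locker 5 (new)  [load 375/700]
5 storage lockers opened.

5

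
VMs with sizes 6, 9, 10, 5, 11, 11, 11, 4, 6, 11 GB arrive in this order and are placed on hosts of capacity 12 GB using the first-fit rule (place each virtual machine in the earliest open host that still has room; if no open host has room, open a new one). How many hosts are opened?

  6 → host 1 (new)  [load 6/12]
  9 → host 2 (new)  [load 9/12]
  10 → host 3 (new)  [load 10/12]
  5 → host 1  [load 11/12]
  11 → host 4 (new)  [load 11/12]
  11 → host 5 (new)  [load 11/12]
  11 → host 6 (new)  [load 11/12]
  4 → host 7 (new)  [load 4/12]
  6 → host 7  [load 10/12]
  11 → host 8 (new)  [load 11/12]
8 hosts opened.

8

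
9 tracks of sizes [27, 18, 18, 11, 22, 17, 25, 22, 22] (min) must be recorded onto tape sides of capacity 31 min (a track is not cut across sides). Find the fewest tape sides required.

8

Total = 27 + 25 + 22 + 22 + 22 + 18 + 18 + 17 + 11 = 182 min.
Lower bound: ⌈182/31⌉ = 6 tape sides.
Also, 8 tracks each exceed 31/2 min, and no two of those can share a side, so at least 8 tape sides are needed.
A packing using 8 tape sides:
  side 1: 27 = 27
  side 2: 25 = 25
  side 3: 22 = 22
  side 4: 22 = 22
  side 5: 22 = 22
  side 6: 18 + 11 = 29
  side 7: 18 = 18
  side 8: 17 = 17
This matches the lower bound, so 8 is optimal.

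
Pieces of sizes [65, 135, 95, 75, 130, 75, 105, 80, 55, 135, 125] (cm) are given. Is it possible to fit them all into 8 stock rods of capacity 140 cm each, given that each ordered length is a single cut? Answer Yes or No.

Total = 1075 cm; ⌈1075/140⌉ = 8.
9 pieces each exceed half the capacity and cannot share a stock rod, forcing at least 9 stock rods.
At least 9 stock rods are required, but only 8 are allowed.

No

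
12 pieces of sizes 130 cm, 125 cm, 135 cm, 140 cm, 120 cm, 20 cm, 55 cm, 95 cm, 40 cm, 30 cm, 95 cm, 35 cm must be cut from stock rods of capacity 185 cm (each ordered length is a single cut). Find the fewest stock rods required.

Total = 140 + 135 + 130 + 125 + 120 + 95 + 95 + 55 + 40 + 35 + 30 + 20 = 1020 cm.
Lower bound: ⌈1020/185⌉ = 6 stock rods.
Also, 7 pieces each exceed 185/2 cm, and no two of those can share a stock rod, so at least 7 stock rods are needed.
A packing using 7 stock rods:
  stock rod 1: 140 + 40 = 180
  stock rod 2: 135 + 35 = 170
  stock rod 3: 130 + 55 = 185
  stock rod 4: 125 + 30 + 20 = 175
  stock rod 5: 120 = 120
  stock rod 6: 95 = 95
  stock rod 7: 95 = 95
This matches the lower bound, so 7 is optimal.

7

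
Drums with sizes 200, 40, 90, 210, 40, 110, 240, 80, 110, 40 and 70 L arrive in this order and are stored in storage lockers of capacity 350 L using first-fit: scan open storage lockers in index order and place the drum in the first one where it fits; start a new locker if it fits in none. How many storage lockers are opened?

  200 → locker 1 (new)  [load 200/350]
  40 → locker 1  [load 240/350]
  90 → locker 1  [load 330/350]
  210 → locker 2 (new)  [load 210/350]
  40 → locker 2  [load 250/350]
  110 → locker 3 (new)  [load 110/350]
  240 → locker 3  [load 350/350]
  80 → locker 2  [load 330/350]
  110 → locker 4 (new)  [load 110/350]
  40 → locker 4  [load 150/350]
  70 → locker 4  [load 220/350]
4 storage lockers opened.

4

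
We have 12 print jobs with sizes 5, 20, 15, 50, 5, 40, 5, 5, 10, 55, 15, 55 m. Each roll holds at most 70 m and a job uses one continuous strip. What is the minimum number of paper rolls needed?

4

Total = 55 + 55 + 50 + 40 + 20 + 15 + 15 + 10 + 5 + 5 + 5 + 5 = 280 m.
Lower bound: ⌈280/70⌉ = 4 paper rolls.
A packing using 4 paper rolls:
  roll 1: 55 + 15 = 70
  roll 2: 55 + 15 = 70
  roll 3: 50 + 20 = 70
  roll 4: 40 + 10 + 5 + 5 + 5 + 5 = 70
This matches the lower bound, so 4 is optimal.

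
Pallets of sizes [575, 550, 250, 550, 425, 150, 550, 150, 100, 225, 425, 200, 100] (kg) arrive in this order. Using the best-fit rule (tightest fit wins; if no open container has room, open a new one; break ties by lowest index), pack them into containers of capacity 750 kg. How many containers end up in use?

6

  575 → container 1 (new)  [load 575/750]
  550 → container 2 (new)  [load 550/750]
  250 → container 3 (new)  [load 250/750]
  550 → container 4 (new)  [load 550/750]
  425 → container 3  [load 675/750]
  150 → container 1  [load 725/750]
  550 → container 5 (new)  [load 550/750]
  150 → container 2  [load 700/750]
  100 → container 4  [load 650/750]
  225 → container 6 (new)  [load 225/750]
  425 → container 6  [load 650/750]
  200 → container 5  [load 750/750]
  100 → container 4  [load 750/750]
6 containers opened.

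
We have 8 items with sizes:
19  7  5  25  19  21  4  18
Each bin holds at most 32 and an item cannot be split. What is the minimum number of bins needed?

Total = 25 + 21 + 19 + 19 + 18 + 7 + 5 + 4 = 118.
Lower bound: ⌈118/32⌉ = 4 bins.
Also, 5 items each exceed 16, and no two of those can share a bin, so at least 5 bins are needed.
A packing using 5 bins:
  bin 1: 25 + 7 = 32
  bin 2: 21 + 5 + 4 = 30
  bin 3: 19 = 19
  bin 4: 19 = 19
  bin 5: 18 = 18
This matches the lower bound, so 5 is optimal.

5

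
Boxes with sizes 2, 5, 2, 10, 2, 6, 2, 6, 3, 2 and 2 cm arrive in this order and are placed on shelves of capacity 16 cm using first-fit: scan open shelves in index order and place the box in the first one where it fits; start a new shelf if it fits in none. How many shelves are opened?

3

  2 → shelf 1 (new)  [load 2/16]
  5 → shelf 1  [load 7/16]
  2 → shelf 1  [load 9/16]
  10 → shelf 2 (new)  [load 10/16]
  2 → shelf 1  [load 11/16]
  6 → shelf 2  [load 16/16]
  2 → shelf 1  [load 13/16]
  6 → shelf 3 (new)  [load 6/16]
  3 → shelf 1  [load 16/16]
  2 → shelf 3  [load 8/16]
  2 → shelf 3  [load 10/16]
3 shelves opened.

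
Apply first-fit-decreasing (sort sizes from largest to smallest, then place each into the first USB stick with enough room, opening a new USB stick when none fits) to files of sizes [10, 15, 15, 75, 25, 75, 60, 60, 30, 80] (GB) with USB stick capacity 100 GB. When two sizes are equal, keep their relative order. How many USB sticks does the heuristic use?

Sorted descending: 80, 75, 75, 60, 60, 30, 25, 15, 15, 10.
  80 → USB stick 1 (new)  [load 80/100]
  75 → USB stick 2 (new)  [load 75/100]
  75 → USB stick 3 (new)  [load 75/100]
  60 → USB stick 4 (new)  [load 60/100]
  60 → USB stick 5 (new)  [load 60/100]
  30 → USB stick 4  [load 90/100]
  25 → USB stick 2  [load 100/100]
  15 → USB stick 1  [load 95/100]
  15 → USB stick 3  [load 90/100]
  10 → USB stick 3  [load 100/100]
5 USB sticks opened.

5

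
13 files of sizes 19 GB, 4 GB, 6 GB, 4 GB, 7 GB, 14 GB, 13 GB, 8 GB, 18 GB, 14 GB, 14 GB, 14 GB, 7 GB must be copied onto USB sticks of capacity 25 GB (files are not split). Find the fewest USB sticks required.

7

Total = 19 + 18 + 14 + 14 + 14 + 14 + 13 + 8 + 7 + 7 + 6 + 4 + 4 = 142 GB.
Lower bound: ⌈142/25⌉ = 6 USB sticks.
Also, 7 files each exceed 25/2 GB, and no two of those can share a USB stick, so at least 7 USB sticks are needed.
A packing using 7 USB sticks:
  USB stick 1: 19 + 6 = 25
  USB stick 2: 18 + 7 = 25
  USB stick 3: 14 + 8 = 22
  USB stick 4: 14 + 7 + 4 = 25
  USB stick 5: 14 + 4 = 18
  USB stick 6: 14 = 14
  USB stick 7: 13 = 13
This matches the lower bound, so 7 is optimal.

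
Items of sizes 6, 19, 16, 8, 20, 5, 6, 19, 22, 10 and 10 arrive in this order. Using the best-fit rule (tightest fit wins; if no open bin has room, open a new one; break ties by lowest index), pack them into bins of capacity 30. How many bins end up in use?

5

  6 → bin 1 (new)  [load 6/30]
  19 → bin 1  [load 25/30]
  16 → bin 2 (new)  [load 16/30]
  8 → bin 2  [load 24/30]
  20 → bin 3 (new)  [load 20/30]
  5 → bin 1  [load 30/30]
  6 → bin 2  [load 30/30]
  19 → bin 4 (new)  [load 19/30]
  22 → bin 5 (new)  [load 22/30]
  10 → bin 3  [load 30/30]
  10 → bin 4  [load 29/30]
5 bins opened.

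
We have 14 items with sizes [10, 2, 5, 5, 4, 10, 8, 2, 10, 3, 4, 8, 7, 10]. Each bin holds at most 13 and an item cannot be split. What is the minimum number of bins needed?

Total = 10 + 10 + 10 + 10 + 8 + 8 + 7 + 5 + 5 + 4 + 4 + 3 + 2 + 2 = 88.
Lower bound: ⌈88/13⌉ = 7 bins.
A packing using 8 bins:
  bin 1: 10 + 3 = 13
  bin 2: 10 + 2 = 12
  bin 3: 10 + 2 = 12
  bin 4: 10 = 10
  bin 5: 8 + 5 = 13
  bin 6: 8 + 5 = 13
  bin 7: 7 + 4 = 11
  bin 8: 4 = 4
No arrangement into 7 bins stays within capacity, so 8 is optimal.

8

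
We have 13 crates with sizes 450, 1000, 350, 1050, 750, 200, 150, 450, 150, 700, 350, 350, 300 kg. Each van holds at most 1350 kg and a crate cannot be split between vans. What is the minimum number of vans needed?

5

Total = 1050 + 1000 + 750 + 700 + 450 + 450 + 350 + 350 + 350 + 300 + 200 + 150 + 150 = 6250 kg.
Lower bound: ⌈6250/1350⌉ = 5 vans.
A packing using 5 vans:
  van 1: 1050 + 300 = 1350
  van 2: 1000 + 350 = 1350
  van 3: 750 + 450 + 150 = 1350
  van 4: 700 + 450 + 200 = 1350
  van 5: 350 + 350 + 150 = 850
This matches the lower bound, so 5 is optimal.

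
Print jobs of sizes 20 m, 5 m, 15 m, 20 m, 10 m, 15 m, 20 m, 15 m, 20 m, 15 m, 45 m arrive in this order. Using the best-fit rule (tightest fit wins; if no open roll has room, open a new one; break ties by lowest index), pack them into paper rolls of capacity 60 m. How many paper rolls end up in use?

4

  20 → roll 1 (new)  [load 20/60]
  5 → roll 1  [load 25/60]
  15 → roll 1  [load 40/60]
  20 → roll 1  [load 60/60]
  10 → roll 2 (new)  [load 10/60]
  15 → roll 2  [load 25/60]
  20 → roll 2  [load 45/60]
  15 → roll 2  [load 60/60]
  20 → roll 3 (new)  [load 20/60]
  15 → roll 3  [load 35/60]
  45 → roll 4 (new)  [load 45/60]
4 paper rolls opened.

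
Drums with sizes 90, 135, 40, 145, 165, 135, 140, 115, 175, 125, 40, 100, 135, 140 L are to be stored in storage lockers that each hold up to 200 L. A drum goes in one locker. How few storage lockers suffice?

11

Total = 175 + 165 + 145 + 140 + 140 + 135 + 135 + 135 + 125 + 115 + 100 + 90 + 40 + 40 = 1680 L.
Lower bound: ⌈1680/200⌉ = 9 storage lockers.
Also, 10 drums each exceed 100 L, and no two of those can share a locker, so at least 10 storage lockers are needed.
A packing using 11 storage lockers:
  locker 1: 175 = 175
  locker 2: 165 = 165
  locker 3: 145 + 40 = 185
  locker 4: 140 + 40 = 180
  locker 5: 140 = 140
  locker 6: 135 = 135
  locker 7: 135 = 135
  locker 8: 135 = 135
  locker 9: 125 = 125
  locker 10: 115 = 115
  locker 11: 100 + 90 = 190
No arrangement into 10 storage lockers stays within capacity, so 11 is optimal.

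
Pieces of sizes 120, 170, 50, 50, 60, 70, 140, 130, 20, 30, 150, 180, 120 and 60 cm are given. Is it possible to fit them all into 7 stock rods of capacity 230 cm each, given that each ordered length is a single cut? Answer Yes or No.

Yes

A valid assignment using 7 stock rods:
  stock rod 1: 180 + 50 = 230
  stock rod 2: 170 + 60 = 230
  stock rod 3: 150 + 70 = 220
  stock rod 4: 140 + 60 + 30 = 230
  stock rod 5: 130 + 50 + 20 = 200
  stock rod 6: 120 = 120
  stock rod 7: 120 = 120
Every load is within 230 cm, so 7 stock rods suffice.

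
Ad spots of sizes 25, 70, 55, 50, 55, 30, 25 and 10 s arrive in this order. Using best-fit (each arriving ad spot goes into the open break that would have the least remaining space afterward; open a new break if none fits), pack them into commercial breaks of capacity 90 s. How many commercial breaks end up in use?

  25 → break 1 (new)  [load 25/90]
  70 → break 2 (new)  [load 70/90]
  55 → break 1  [load 80/90]
  50 → break 3 (new)  [load 50/90]
  55 → break 4 (new)  [load 55/90]
  30 → break 4  [load 85/90]
  25 → break 3  [load 75/90]
  10 → break 1  [load 90/90]
4 commercial breaks opened.

4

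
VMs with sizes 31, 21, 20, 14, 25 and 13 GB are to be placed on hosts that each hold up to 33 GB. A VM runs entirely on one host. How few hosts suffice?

5

Total = 31 + 25 + 21 + 20 + 14 + 13 = 124 GB.
Lower bound: ⌈124/33⌉ = 4 hosts.
A packing using 5 hosts:
  host 1: 31 = 31
  host 2: 25 = 25
  host 3: 21 = 21
  host 4: 20 + 13 = 33
  host 5: 14 = 14
No arrangement into 4 hosts stays within capacity, so 5 is optimal.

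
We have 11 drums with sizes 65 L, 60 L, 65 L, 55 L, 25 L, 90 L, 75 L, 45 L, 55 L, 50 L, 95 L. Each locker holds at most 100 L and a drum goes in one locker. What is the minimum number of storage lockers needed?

Total = 95 + 90 + 75 + 65 + 65 + 60 + 55 + 55 + 50 + 45 + 25 = 680 L.
Lower bound: ⌈680/100⌉ = 7 storage lockers.
Also, 8 drums each exceed 50 L, and no two of those can share a locker, so at least 8 storage lockers are needed.
A packing using 9 storage lockers:
  locker 1: 95 = 95
  locker 2: 90 = 90
  locker 3: 75 + 25 = 100
  locker 4: 65 = 65
  locker 5: 65 = 65
  locker 6: 60 = 60
  locker 7: 55 + 45 = 100
  locker 8: 55 = 55
  locker 9: 50 = 50
No arrangement into 8 storage lockers stays within capacity, so 9 is optimal.

9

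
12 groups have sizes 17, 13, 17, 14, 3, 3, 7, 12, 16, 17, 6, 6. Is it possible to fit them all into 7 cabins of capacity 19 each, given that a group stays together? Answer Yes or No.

No

Total = 131; ⌈131/19⌉ = 7.
The bound of 7 does not rule out 7, but exhaustive search shows no assignment into 7 cabins of capacity 19 exists — the minimum is 8.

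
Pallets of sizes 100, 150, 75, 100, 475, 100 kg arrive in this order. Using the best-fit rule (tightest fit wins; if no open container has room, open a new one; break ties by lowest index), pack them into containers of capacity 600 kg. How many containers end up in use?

  100 → container 1 (new)  [load 100/600]
  150 → container 1  [load 250/600]
  75 → container 1  [load 325/600]
  100 → container 1  [load 425/600]
  475 → container 2 (new)  [load 475/600]
  100 → container 2  [load 575/600]
2 containers opened.

2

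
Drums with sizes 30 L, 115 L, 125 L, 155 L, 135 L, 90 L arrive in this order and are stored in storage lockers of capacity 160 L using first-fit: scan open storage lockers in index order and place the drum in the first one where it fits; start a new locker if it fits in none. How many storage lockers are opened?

5

  30 → locker 1 (new)  [load 30/160]
  115 → locker 1  [load 145/160]
  125 → locker 2 (new)  [load 125/160]
  155 → locker 3 (new)  [load 155/160]
  135 → locker 4 (new)  [load 135/160]
  90 → locker 5 (new)  [load 90/160]
5 storage lockers opened.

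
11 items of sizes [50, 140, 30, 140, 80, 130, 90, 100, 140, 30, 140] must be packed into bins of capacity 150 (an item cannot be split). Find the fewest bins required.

8

Total = 140 + 140 + 140 + 140 + 130 + 100 + 90 + 80 + 50 + 30 + 30 = 1070.
Lower bound: ⌈1070/150⌉ = 8 bins.
A packing using 8 bins:
  bin 1: 140 = 140
  bin 2: 140 = 140
  bin 3: 140 = 140
  bin 4: 140 = 140
  bin 5: 130 = 130
  bin 6: 100 + 50 = 150
  bin 7: 90 + 30 + 30 = 150
  bin 8: 80 = 80
This matches the lower bound, so 8 is optimal.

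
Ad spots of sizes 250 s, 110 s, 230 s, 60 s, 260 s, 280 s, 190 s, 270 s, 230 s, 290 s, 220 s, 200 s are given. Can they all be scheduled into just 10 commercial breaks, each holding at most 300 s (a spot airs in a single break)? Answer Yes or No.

Yes

A valid assignment using 10 commercial breaks:
  break 1: 290 = 290
  break 2: 280 = 280
  break 3: 270 = 270
  break 4: 260 = 260
  break 5: 250 = 250
  break 6: 230 + 60 = 290
  break 7: 230 = 230
  break 8: 220 = 220
  break 9: 200 = 200
  break 10: 190 + 110 = 300
Every load is within 300 s, so 10 commercial breaks suffice.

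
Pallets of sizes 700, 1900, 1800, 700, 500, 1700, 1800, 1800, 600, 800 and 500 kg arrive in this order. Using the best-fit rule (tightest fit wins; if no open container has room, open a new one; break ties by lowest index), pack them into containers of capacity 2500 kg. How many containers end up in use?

6

  700 → container 1 (new)  [load 700/2500]
  1900 → container 2 (new)  [load 1900/2500]
  1800 → container 1  [load 2500/2500]
  700 → container 3 (new)  [load 700/2500]
  500 → container 2  [load 2400/2500]
  1700 → container 3  [load 2400/2500]
  1800 → container 4 (new)  [load 1800/2500]
  1800 → container 5 (new)  [load 1800/2500]
  600 → container 4  [load 2400/2500]
  800 → container 6 (new)  [load 800/2500]
  500 → container 5  [load 2300/2500]
6 containers opened.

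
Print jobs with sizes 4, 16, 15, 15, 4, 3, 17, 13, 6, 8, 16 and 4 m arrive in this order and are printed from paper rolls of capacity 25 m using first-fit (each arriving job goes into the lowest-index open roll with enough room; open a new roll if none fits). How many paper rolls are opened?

6

  4 → roll 1 (new)  [load 4/25]
  16 → roll 1  [load 20/25]
  15 → roll 2 (new)  [load 15/25]
  15 → roll 3 (new)  [load 15/25]
  4 → roll 1  [load 24/25]
  3 → roll 2  [load 18/25]
  17 → roll 4 (new)  [load 17/25]
  13 → roll 5 (new)  [load 13/25]
  6 → roll 2  [load 24/25]
  8 → roll 3  [load 23/25]
  16 → roll 6 (new)  [load 16/25]
  4 → roll 4  [load 21/25]
6 paper rolls opened.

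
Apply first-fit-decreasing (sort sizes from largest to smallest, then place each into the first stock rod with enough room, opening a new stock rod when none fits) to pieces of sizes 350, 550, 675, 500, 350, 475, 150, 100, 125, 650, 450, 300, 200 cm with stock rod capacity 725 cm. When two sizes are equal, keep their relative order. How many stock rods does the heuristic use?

Sorted descending: 675, 650, 550, 500, 475, 450, 350, 350, 300, 200, 150, 125, 100.
  675 → stock rod 1 (new)  [load 675/725]
  650 → stock rod 2 (new)  [load 650/725]
  550 → stock rod 3 (new)  [load 550/725]
  500 → stock rod 4 (new)  [load 500/725]
  475 → stock rod 5 (new)  [load 475/725]
  450 → stock rod 6 (new)  [load 450/725]
  350 → stock rod 7 (new)  [load 350/725]
  350 → stock rod 7  [load 700/725]
  300 → stock rod 8 (new)  [load 300/725]
  200 → stock rod 4  [load 700/725]
  150 → stock rod 3  [load 700/725]
  125 → stock rod 5  [load 600/725]
  100 → stock rod 5  [load 700/725]
8 stock rods opened.

8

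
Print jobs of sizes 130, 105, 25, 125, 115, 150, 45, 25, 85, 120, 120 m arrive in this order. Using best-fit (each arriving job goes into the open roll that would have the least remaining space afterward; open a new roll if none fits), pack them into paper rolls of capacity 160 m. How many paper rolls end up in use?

8

  130 → roll 1 (new)  [load 130/160]
  105 → roll 2 (new)  [load 105/160]
  25 → roll 1  [load 155/160]
  125 → roll 3 (new)  [load 125/160]
  115 → roll 4 (new)  [load 115/160]
  150 → roll 5 (new)  [load 150/160]
  45 → roll 4  [load 160/160]
  25 → roll 3  [load 150/160]
  85 → roll 6 (new)  [load 85/160]
  120 → roll 7 (new)  [load 120/160]
  120 → roll 8 (new)  [load 120/160]
8 paper rolls opened.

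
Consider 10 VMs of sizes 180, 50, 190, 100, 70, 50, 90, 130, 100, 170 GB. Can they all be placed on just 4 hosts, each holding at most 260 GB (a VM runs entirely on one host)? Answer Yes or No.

Total = 1130 GB; ⌈1130/260⌉ = 5.
At least 5 hosts are required, but only 4 are allowed.

No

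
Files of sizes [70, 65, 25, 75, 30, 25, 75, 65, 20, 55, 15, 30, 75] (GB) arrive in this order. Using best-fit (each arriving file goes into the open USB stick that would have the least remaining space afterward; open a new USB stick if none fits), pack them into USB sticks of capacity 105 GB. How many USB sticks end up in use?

7

  70 → USB stick 1 (new)  [load 70/105]
  65 → USB stick 2 (new)  [load 65/105]
  25 → USB stick 1  [load 95/105]
  75 → USB stick 3 (new)  [load 75/105]
  30 → USB stick 3  [load 105/105]
  25 → USB stick 2  [load 90/105]
  75 → USB stick 4 (new)  [load 75/105]
  65 → USB stick 5 (new)  [load 65/105]
  20 → USB stick 4  [load 95/105]
  55 → USB stick 6 (new)  [load 55/105]
  15 → USB stick 2  [load 105/105]
  30 → USB stick 5  [load 95/105]
  75 → USB stick 7 (new)  [load 75/105]
7 USB sticks opened.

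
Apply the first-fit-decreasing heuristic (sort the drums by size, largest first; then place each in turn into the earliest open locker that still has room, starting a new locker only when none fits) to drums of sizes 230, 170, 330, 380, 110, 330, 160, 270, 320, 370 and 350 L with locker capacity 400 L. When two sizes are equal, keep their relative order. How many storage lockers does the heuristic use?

9

Sorted descending: 380, 370, 350, 330, 330, 320, 270, 230, 170, 160, 110.
  380 → locker 1 (new)  [load 380/400]
  370 → locker 2 (new)  [load 370/400]
  350 → locker 3 (new)  [load 350/400]
  330 → locker 4 (new)  [load 330/400]
  330 → locker 5 (new)  [load 330/400]
  320 → locker 6 (new)  [load 320/400]
  270 → locker 7 (new)  [load 270/400]
  230 → locker 8 (new)  [load 230/400]
  170 → locker 8  [load 400/400]
  160 → locker 9 (new)  [load 160/400]
  110 → locker 7  [load 380/400]
9 storage lockers opened.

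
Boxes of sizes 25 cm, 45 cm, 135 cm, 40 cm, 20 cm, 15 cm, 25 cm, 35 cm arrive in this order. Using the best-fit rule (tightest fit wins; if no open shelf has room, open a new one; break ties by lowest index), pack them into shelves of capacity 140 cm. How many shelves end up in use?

  25 → shelf 1 (new)  [load 25/140]
  45 → shelf 1  [load 70/140]
  135 → shelf 2 (new)  [load 135/140]
  40 → shelf 1  [load 110/140]
  20 → shelf 1  [load 130/140]
  15 → shelf 3 (new)  [load 15/140]
  25 → shelf 3  [load 40/140]
  35 → shelf 3  [load 75/140]
3 shelves opened.

3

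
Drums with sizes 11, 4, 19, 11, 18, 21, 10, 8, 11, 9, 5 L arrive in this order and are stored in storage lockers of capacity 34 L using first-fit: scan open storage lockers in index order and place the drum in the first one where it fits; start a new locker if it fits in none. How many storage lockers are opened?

  11 → locker 1 (new)  [load 11/34]
  4 → locker 1  [load 15/34]
  19 → locker 1  [load 34/34]
  11 → locker 2 (new)  [load 11/34]
  18 → locker 2  [load 29/34]
  21 → locker 3 (new)  [load 21/34]
  10 → locker 3  [load 31/34]
  8 → locker 4 (new)  [load 8/34]
  11 → locker 4  [load 19/34]
  9 → locker 4  [load 28/34]
  5 → locker 2  [load 34/34]
4 storage lockers opened.

4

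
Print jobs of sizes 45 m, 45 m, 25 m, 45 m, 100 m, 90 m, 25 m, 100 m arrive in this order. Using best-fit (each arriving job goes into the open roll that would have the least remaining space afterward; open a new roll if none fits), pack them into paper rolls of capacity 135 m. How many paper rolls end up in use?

4

  45 → roll 1 (new)  [load 45/135]
  45 → roll 1  [load 90/135]
  25 → roll 1  [load 115/135]
  45 → roll 2 (new)  [load 45/135]
  100 → roll 3 (new)  [load 100/135]
  90 → roll 2  [load 135/135]
  25 → roll 3  [load 125/135]
  100 → roll 4 (new)  [load 100/135]
4 paper rolls opened.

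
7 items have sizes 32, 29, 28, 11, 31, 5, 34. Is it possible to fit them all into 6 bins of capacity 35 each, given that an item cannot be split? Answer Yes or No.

Yes

A valid assignment using 6 bins:
  bin 1: 34 = 34
  bin 2: 32 = 32
  bin 3: 31 = 31
  bin 4: 29 + 5 = 34
  bin 5: 28 = 28
  bin 6: 11 = 11
Every load is within 35, so 6 bins suffice.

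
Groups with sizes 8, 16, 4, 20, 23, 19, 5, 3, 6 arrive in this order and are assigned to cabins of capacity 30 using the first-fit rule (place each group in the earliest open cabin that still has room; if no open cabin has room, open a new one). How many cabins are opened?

  8 → cabin 1 (new)  [load 8/30]
  16 → cabin 1  [load 24/30]
  4 → cabin 1  [load 28/30]
  20 → cabin 2 (new)  [load 20/30]
  23 → cabin 3 (new)  [load 23/30]
  19 → cabin 4 (new)  [load 19/30]
  5 → cabin 2  [load 25/30]
  3 → cabin 2  [load 28/30]
  6 → cabin 3  [load 29/30]
4 cabins opened.

4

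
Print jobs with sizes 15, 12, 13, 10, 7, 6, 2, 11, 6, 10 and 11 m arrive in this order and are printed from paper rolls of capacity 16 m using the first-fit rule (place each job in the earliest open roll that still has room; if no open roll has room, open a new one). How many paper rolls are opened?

  15 → roll 1 (new)  [load 15/16]
  12 → roll 2 (new)  [load 12/16]
  13 → roll 3 (new)  [load 13/16]
  10 → roll 4 (new)  [load 10/16]
  7 → roll 5 (new)  [load 7/16]
  6 → roll 4  [load 16/16]
  2 → roll 2  [load 14/16]
  11 → roll 6 (new)  [load 11/16]
  6 → roll 5  [load 13/16]
  10 → roll 7 (new)  [load 10/16]
  11 → roll 8 (new)  [load 11/16]
8 paper rolls opened.

8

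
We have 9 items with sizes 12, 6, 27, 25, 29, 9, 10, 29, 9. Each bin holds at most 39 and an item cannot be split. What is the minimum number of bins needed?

5

Total = 29 + 29 + 27 + 25 + 12 + 10 + 9 + 9 + 6 = 156.
Lower bound: ⌈156/39⌉ = 4 bins.
A packing using 5 bins:
  bin 1: 29 + 10 = 39
  bin 2: 29 + 9 = 38
  bin 3: 27 + 12 = 39
  bin 4: 25 + 9 = 34
  bin 5: 6 = 6
No arrangement into 4 bins stays within capacity, so 5 is optimal.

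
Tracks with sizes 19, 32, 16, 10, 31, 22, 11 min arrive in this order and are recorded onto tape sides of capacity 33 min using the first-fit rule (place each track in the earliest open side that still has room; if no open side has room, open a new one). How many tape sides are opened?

  19 → side 1 (new)  [load 19/33]
  32 → side 2 (new)  [load 32/33]
  16 → side 3 (new)  [load 16/33]
  10 → side 1  [load 29/33]
  31 → side 4 (new)  [load 31/33]
  22 → side 5 (new)  [load 22/33]
  11 → side 3  [load 27/33]
5 tape sides opened.

5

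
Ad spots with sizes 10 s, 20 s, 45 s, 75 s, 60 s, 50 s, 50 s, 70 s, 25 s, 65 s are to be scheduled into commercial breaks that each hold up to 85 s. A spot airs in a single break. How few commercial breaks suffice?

Total = 75 + 70 + 65 + 60 + 50 + 50 + 45 + 25 + 20 + 10 = 470 s.
Lower bound: ⌈470/85⌉ = 6 commercial breaks.
Also, 7 ad spots each exceed 85/2 s, and no two of those can share a break, so at least 7 commercial breaks are needed.
A packing using 7 commercial breaks:
  break 1: 75 + 10 = 85
  break 2: 70 = 70
  break 3: 65 + 20 = 85
  break 4: 60 + 25 = 85
  break 5: 50 = 50
  break 6: 50 = 50
  break 7: 45 = 45
This matches the lower bound, so 7 is optimal.

7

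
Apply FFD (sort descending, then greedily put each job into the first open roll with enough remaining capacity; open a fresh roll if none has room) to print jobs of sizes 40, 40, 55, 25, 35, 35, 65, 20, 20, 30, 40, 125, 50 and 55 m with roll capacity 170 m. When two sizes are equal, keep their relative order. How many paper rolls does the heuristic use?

Sorted descending: 125, 65, 55, 55, 50, 40, 40, 40, 35, 35, 30, 25, 20, 20.
  125 → roll 1 (new)  [load 125/170]
  65 → roll 2 (new)  [load 65/170]
  55 → roll 2  [load 120/170]
  55 → roll 3 (new)  [load 55/170]
  50 → roll 2  [load 170/170]
  40 → roll 1  [load 165/170]
  40 → roll 3  [load 95/170]
  40 → roll 3  [load 135/170]
  35 → roll 3  [load 170/170]
  35 → roll 4 (new)  [load 35/170]
  30 → roll 4  [load 65/170]
  25 → roll 4  [load 90/170]
  20 → roll 4  [load 110/170]
  20 → roll 4  [load 130/170]
4 paper rolls opened.

4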